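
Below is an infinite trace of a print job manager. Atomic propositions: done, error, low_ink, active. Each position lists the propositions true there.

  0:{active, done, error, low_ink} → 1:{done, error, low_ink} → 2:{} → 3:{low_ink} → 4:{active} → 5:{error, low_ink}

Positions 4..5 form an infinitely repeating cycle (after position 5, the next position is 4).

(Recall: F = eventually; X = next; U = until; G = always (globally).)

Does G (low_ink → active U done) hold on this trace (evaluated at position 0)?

Does not hold

low_ink → active U done must hold at every position from 0 onward. It fails at position 3, so G (low_ink → active U done) is false.
Positions where low_ink holds: 0, 1, 3, 5.
Check active U done at each: 0→ok, 1→ok, 3→fails, 5→fails.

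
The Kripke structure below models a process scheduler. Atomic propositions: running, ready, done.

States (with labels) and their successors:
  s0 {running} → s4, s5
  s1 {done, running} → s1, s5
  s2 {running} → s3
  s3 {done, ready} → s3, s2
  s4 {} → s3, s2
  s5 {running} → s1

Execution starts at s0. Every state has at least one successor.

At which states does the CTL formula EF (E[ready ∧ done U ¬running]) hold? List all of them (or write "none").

States satisfying E[ready ∧ done U ¬running]: {s3, s4}.
States satisfying EF (E[ready ∧ done U ¬running]): {s0, s2, s3, s4}.

{s0, s2, s3, s4}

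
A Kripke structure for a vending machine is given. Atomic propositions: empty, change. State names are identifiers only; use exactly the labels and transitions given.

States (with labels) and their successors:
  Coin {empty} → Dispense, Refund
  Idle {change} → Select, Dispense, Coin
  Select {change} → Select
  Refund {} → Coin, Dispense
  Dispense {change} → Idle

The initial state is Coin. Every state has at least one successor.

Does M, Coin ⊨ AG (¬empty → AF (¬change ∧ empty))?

Does not hold

States satisfying ¬empty → AF (¬change ∧ empty): {Coin}.
States satisfying AG (¬empty → AF (¬change ∧ empty)): ∅.
Dispense is reachable from Coin and violates ¬empty → AF (¬change ∧ empty), so AG fails at Coin.
Coin ∉ Sat(AG (¬empty → AF (¬change ∧ empty))).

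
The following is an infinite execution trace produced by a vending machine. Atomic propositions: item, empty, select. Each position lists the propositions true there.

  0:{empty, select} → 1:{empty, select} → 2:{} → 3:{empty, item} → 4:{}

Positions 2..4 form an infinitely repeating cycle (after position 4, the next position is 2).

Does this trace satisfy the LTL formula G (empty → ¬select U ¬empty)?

empty → ¬select U ¬empty must hold at every position from 0 onward. It fails at position 0, so G (empty → ¬select U ¬empty) is false.
Positions where empty holds: 0, 1, 3.
Check ¬select U ¬empty at each: 0→fails, 1→fails, 3→ok.

Violated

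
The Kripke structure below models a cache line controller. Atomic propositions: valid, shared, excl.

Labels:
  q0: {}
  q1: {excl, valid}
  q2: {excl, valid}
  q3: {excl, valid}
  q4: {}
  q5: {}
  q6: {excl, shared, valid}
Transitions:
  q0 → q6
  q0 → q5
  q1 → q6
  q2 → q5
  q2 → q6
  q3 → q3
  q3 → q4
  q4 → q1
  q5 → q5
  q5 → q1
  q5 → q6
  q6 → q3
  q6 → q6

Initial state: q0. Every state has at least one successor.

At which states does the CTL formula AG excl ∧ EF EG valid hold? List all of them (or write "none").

none

States satisfying excl: {q1, q2, q3, q6}.
States satisfying AG excl: ∅.
States satisfying EG valid: {q1, q2, q3, q6}.
States satisfying EF EG valid: {q0, q1, q2, q3, q4, q5, q6}.
States satisfying AG excl ∧ EF EG valid: ∅.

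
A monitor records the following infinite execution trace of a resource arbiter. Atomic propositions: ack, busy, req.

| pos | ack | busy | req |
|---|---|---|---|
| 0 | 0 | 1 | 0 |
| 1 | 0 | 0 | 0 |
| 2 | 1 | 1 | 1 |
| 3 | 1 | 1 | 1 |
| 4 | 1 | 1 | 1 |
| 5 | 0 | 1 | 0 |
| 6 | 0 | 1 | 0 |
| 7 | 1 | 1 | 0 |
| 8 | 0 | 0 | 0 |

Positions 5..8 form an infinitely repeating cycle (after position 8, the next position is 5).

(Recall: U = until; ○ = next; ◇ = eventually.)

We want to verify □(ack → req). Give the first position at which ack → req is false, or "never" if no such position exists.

7

Check ack → req at each position in order: 0 ✓, 1 ✓, 2 ✓, 3 ✓, 4 ✓, 5 ✓, 6 ✓.
At position 7 the labels are {ack, busy}, so ack → req is false there. This is the first violation.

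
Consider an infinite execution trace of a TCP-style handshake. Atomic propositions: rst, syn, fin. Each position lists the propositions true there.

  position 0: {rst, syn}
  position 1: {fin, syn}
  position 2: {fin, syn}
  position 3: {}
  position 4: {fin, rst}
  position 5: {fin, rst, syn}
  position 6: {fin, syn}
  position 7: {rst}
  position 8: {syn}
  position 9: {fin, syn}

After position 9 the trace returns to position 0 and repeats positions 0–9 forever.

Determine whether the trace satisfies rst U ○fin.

Walking from position 0: ○fin first holds at position 0, and rst holds at every earlier position along the way, so rst U ○fin holds.

Yes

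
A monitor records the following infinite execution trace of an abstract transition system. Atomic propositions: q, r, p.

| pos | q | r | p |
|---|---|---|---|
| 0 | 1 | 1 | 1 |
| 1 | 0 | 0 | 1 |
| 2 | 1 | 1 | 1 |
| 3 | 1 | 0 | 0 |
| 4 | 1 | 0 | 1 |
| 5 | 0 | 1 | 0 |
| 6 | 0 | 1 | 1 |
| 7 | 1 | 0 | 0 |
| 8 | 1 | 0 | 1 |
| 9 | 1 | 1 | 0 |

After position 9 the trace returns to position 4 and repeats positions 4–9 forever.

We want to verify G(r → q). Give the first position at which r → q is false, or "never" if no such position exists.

Check r → q at each position in order: 0 ✓, 1 ✓, 2 ✓, 3 ✓, 4 ✓.
At position 5 the labels are {r}, so r → q is false there. This is the first violation.

5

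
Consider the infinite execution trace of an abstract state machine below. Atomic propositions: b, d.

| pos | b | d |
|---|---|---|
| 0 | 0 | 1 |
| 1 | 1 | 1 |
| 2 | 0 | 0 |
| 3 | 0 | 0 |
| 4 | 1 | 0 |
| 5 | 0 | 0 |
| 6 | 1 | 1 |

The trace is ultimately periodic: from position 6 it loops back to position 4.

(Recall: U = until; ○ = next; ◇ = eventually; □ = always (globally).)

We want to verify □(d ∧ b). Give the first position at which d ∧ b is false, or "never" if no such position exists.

0

At position 0 the labels are {d}, so d ∧ b is false there. This is the first violation.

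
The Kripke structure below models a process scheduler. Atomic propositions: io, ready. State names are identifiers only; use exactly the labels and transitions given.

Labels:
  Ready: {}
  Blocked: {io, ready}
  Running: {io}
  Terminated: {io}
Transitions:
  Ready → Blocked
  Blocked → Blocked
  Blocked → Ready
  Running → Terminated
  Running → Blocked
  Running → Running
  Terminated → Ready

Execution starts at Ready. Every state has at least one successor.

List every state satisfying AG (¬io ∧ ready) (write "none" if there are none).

States satisfying ¬io ∧ ready: ∅.
States satisfying AG (¬io ∧ ready): ∅.

none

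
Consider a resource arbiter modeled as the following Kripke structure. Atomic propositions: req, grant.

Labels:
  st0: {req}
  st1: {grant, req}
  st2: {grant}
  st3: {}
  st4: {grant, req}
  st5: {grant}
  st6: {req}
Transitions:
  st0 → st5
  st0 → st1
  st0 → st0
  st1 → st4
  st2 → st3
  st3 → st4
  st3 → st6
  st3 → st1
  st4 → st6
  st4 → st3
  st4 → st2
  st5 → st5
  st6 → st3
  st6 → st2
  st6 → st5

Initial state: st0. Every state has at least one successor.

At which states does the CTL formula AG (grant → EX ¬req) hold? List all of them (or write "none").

{st5}

States satisfying grant → EX ¬req: {st0, st2, st3, st4, st5, st6}.
States satisfying AG (grant → EX ¬req): {st5}.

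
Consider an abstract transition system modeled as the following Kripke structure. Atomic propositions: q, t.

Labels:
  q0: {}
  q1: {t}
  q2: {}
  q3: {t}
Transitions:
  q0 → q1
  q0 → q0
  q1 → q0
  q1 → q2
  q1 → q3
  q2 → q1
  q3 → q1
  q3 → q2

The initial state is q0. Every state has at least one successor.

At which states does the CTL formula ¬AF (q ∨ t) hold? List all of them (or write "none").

{q0}

States satisfying q ∨ t: {q1, q3}.
States satisfying AF (q ∨ t): {q1, q2, q3}.
States satisfying ¬AF (q ∨ t): {q0}.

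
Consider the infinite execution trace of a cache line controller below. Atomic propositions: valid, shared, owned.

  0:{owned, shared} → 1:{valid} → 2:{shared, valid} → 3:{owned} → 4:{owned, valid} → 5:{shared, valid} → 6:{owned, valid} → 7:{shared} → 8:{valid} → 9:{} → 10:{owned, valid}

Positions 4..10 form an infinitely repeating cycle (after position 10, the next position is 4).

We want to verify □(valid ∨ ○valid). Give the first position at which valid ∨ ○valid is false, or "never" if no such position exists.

never

valid ∨ ○valid holds at every position 0..10, and those are all the positions the trace ever visits, so the invariant □(valid ∨ ○valid) is never violated.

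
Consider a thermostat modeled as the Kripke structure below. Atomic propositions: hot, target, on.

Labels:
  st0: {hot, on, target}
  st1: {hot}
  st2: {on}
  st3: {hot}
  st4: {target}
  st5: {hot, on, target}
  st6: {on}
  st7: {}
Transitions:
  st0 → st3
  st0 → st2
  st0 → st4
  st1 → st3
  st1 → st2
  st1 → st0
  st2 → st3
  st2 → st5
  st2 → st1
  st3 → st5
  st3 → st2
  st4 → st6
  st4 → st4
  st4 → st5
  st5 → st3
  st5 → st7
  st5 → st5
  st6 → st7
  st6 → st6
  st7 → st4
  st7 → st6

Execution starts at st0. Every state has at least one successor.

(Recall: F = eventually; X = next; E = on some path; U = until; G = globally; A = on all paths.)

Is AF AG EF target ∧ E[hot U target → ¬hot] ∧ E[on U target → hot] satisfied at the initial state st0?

Holds

States satisfying AG EF target: {st0, st1, st2, st3, st4, st5, st6, st7}.
States satisfying AF AG EF target: {st0, st1, st2, st3, st4, st5, st6, st7}.
States satisfying hot: {st0, st1, st3, st5}.
States satisfying target → ¬hot: {st1, st2, st3, st4, st6, st7}.
States satisfying E[hot U target → ¬hot]: {st0, st1, st2, st3, st4, st5, st6, st7}.
States satisfying on: {st0, st2, st5, st6}.
States satisfying target → hot: {st0, st1, st2, st3, st5, st6, st7}.
States satisfying E[on U target → hot]: {st0, st1, st2, st3, st5, st6, st7}.
States satisfying E[hot U target → ¬hot] ∧ E[on U target → hot]: {st0, st1, st2, st3, st5, st6, st7}.
States satisfying AF AG EF target ∧ E[hot U target → ¬hot] ∧ E[on U target → hot]: {st0, st1, st2, st3, st5, st6, st7}.
st0 ∈ Sat(AF AG EF target ∧ E[hot U target → ¬hot] ∧ E[on U target → hot]).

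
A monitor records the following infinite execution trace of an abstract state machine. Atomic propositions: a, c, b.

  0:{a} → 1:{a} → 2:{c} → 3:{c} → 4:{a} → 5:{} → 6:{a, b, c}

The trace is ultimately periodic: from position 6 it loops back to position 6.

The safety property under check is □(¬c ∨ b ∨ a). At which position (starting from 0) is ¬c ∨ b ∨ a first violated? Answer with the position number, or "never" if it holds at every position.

2

Check ¬c ∨ b ∨ a at each position in order: 0 ✓, 1 ✓.
At position 2 the labels are {c}, so ¬c ∨ b ∨ a is false there. This is the first violation.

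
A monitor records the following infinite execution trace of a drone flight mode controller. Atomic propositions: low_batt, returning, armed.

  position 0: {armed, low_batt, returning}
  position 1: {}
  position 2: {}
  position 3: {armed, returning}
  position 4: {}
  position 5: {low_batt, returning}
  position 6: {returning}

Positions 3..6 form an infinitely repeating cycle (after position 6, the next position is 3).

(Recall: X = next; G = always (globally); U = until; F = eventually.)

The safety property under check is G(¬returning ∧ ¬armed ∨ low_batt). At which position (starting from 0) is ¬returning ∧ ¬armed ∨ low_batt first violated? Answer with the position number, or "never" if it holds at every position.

Check ¬returning ∧ ¬armed ∨ low_batt at each position in order: 0 ✓, 1 ✓, 2 ✓.
At position 3 the labels are {armed, returning}, so ¬returning ∧ ¬armed ∨ low_batt is false there. This is the first violation.

3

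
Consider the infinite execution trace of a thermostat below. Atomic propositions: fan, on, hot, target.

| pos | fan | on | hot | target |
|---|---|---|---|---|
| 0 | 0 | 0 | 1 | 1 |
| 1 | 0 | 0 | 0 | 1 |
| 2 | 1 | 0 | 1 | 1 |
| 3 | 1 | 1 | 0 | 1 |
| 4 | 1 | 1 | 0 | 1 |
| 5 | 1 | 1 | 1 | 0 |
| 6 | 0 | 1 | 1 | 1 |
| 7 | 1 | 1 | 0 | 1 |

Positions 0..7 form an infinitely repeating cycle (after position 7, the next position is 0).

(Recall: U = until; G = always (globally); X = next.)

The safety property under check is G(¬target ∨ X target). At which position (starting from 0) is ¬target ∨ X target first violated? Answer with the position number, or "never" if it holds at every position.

4

Check ¬target ∨ X target at each position in order: 0 ✓, 1 ✓, 2 ✓, 3 ✓.
At position 4 the labels are {fan, on, target} and the next position 5 has {fan, hot, on}, so ¬target ∨ X target is false there. This is the first violation.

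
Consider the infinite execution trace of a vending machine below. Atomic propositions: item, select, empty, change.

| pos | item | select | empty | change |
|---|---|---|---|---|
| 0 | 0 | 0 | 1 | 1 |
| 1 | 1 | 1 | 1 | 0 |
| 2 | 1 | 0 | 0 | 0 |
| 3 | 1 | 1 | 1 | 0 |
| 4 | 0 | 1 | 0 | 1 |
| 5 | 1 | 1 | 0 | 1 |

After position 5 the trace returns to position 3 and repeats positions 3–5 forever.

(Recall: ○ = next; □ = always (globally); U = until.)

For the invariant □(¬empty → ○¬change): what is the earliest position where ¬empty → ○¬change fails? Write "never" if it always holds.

Check ¬empty → ○¬change at each position in order: 0 ✓, 1 ✓, 2 ✓, 3 ✓.
At position 4 the labels are {change, select} and the next position 5 has {change, item, select}, so ¬empty → ○¬change is false there. This is the first violation.

4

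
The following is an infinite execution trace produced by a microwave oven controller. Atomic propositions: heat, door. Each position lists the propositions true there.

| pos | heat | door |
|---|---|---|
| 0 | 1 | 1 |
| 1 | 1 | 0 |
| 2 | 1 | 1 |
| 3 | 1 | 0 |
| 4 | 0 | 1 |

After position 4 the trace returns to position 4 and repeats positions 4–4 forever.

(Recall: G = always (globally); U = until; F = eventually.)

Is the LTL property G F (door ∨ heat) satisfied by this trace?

F (door ∨ heat) holds at every position 0..4, and those are all positions ever visited, so G F (door ∨ heat) holds.

Yes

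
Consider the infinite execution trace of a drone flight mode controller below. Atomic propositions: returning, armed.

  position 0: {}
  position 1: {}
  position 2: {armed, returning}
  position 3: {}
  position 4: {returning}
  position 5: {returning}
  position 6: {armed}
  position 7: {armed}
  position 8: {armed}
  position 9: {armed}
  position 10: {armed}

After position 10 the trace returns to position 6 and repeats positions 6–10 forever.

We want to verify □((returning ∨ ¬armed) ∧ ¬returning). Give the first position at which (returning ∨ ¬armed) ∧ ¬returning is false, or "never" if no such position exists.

Check (returning ∨ ¬armed) ∧ ¬returning at each position in order: 0 ✓, 1 ✓.
At position 2 the labels are {armed, returning}, so (returning ∨ ¬armed) ∧ ¬returning is false there. This is the first violation.

2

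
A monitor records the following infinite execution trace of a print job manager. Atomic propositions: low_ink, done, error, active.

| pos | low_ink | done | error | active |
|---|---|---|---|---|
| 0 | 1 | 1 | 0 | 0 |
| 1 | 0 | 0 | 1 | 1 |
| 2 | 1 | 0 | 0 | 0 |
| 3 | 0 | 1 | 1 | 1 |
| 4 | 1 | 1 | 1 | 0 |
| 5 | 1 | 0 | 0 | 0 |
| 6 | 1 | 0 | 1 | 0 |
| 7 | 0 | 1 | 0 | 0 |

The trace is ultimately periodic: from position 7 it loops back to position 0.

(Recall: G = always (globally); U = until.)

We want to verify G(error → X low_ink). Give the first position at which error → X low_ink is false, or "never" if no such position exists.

6

Check error → X low_ink at each position in order: 0 ✓, 1 ✓, 2 ✓, 3 ✓, 4 ✓, 5 ✓.
At position 6 the labels are {error, low_ink} and the next position 7 has {done}, so error → X low_ink is false there. This is the first violation.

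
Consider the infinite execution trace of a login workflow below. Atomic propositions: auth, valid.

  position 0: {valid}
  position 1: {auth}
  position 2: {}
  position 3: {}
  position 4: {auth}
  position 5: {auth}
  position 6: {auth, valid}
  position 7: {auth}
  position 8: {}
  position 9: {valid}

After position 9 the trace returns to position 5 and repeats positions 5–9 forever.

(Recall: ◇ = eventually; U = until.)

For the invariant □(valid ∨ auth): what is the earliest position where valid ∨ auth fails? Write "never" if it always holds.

2

Check valid ∨ auth at each position in order: 0 ✓, 1 ✓.
At position 2 the labels are {}, so valid ∨ auth is false there. This is the first violation.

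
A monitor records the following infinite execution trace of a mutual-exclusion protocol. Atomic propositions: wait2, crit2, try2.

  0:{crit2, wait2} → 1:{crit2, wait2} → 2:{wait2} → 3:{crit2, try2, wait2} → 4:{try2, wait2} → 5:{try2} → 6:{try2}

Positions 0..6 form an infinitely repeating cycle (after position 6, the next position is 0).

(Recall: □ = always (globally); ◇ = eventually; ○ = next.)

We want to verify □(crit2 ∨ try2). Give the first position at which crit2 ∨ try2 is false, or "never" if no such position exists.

Check crit2 ∨ try2 at each position in order: 0 ✓, 1 ✓.
At position 2 the labels are {wait2}, so crit2 ∨ try2 is false there. This is the first violation.

2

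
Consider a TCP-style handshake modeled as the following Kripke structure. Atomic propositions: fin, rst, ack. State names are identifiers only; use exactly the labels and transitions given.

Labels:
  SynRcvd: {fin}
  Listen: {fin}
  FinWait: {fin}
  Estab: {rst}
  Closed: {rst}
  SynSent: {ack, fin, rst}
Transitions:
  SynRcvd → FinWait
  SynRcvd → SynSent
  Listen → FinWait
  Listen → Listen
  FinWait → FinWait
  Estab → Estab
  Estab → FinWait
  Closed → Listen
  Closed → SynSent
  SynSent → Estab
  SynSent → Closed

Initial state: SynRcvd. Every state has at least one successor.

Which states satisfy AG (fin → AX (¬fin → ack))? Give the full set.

{Listen, FinWait, Estab}

States satisfying fin → AX (¬fin → ack): {SynRcvd, Listen, FinWait, Estab, Closed}.
States satisfying AG (fin → AX (¬fin → ack)): {Listen, FinWait, Estab}.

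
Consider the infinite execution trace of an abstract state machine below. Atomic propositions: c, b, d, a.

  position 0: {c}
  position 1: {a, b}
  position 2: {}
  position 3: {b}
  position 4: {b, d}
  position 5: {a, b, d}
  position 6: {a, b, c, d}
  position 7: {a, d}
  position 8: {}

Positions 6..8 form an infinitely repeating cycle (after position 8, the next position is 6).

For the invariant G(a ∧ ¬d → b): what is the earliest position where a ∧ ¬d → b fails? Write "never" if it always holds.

never

a ∧ ¬d → b holds at every position 0..8, and those are all the positions the trace ever visits, so the invariant G(a ∧ ¬d → b) is never violated.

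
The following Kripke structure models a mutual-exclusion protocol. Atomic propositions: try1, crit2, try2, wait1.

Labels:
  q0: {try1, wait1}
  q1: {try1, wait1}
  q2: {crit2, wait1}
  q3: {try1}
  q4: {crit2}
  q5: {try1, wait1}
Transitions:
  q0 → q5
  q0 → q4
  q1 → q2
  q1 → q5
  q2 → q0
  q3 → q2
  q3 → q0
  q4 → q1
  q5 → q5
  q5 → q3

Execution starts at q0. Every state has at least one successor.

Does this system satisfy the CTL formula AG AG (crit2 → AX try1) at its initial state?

Satisfied

States satisfying AG (crit2 → AX try1): {q0, q1, q2, q3, q4, q5}.
States satisfying AG AG (crit2 → AX try1): {q0, q1, q2, q3, q4, q5}.
Every state reachable from q0 satisfies AG (crit2 → AX try1).
q0 ∈ Sat(AG AG (crit2 → AX try1)).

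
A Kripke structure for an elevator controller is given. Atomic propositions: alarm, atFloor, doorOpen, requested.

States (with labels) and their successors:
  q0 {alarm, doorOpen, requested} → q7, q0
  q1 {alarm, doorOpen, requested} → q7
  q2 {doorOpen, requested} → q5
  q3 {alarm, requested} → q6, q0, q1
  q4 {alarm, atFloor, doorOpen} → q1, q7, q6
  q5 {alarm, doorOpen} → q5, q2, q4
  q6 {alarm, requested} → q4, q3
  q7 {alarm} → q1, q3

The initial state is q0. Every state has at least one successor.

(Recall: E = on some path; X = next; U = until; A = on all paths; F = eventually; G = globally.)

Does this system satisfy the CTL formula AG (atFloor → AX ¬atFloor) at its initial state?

Holds

States satisfying atFloor → AX ¬atFloor: {q0, q1, q2, q3, q4, q5, q6, q7}.
States satisfying AG (atFloor → AX ¬atFloor): {q0, q1, q2, q3, q4, q5, q6, q7}.
Every state reachable from q0 satisfies atFloor → AX ¬atFloor.
q0 ∈ Sat(AG (atFloor → AX ¬atFloor)).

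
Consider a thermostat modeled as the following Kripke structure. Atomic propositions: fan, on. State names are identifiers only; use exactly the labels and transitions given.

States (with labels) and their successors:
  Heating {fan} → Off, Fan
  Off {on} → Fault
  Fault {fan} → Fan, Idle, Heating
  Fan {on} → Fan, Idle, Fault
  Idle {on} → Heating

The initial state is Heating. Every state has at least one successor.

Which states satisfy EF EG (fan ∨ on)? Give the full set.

States satisfying EG (fan ∨ on): {Heating, Off, Fault, Fan, Idle}.
States satisfying EF EG (fan ∨ on): {Heating, Off, Fault, Fan, Idle}.

{Heating, Off, Fault, Fan, Idle}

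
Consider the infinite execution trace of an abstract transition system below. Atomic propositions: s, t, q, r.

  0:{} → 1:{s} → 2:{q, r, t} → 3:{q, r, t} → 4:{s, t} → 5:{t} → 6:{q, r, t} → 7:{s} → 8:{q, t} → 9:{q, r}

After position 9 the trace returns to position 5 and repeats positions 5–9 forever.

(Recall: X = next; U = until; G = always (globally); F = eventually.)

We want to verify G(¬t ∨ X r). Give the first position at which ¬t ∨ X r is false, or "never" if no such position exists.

Check ¬t ∨ X r at each position in order: 0 ✓, 1 ✓, 2 ✓.
At position 3 the labels are {q, r, t} and the next position 4 has {s, t}, so ¬t ∨ X r is false there. This is the first violation.

3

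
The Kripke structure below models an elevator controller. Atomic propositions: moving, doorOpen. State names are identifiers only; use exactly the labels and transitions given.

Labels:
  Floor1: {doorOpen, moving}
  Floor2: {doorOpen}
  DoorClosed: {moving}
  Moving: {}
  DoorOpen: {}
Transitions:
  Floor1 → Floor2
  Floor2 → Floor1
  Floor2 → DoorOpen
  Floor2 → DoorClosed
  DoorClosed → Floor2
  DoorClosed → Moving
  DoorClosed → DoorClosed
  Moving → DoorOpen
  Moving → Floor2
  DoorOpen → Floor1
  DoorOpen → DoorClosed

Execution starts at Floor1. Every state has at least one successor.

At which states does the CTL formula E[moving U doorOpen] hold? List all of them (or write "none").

{Floor1, Floor2, DoorClosed}

States satisfying moving: {Floor1, DoorClosed}.
States satisfying doorOpen: {Floor1, Floor2}.
States satisfying E[moving U doorOpen]: {Floor1, Floor2, DoorClosed}.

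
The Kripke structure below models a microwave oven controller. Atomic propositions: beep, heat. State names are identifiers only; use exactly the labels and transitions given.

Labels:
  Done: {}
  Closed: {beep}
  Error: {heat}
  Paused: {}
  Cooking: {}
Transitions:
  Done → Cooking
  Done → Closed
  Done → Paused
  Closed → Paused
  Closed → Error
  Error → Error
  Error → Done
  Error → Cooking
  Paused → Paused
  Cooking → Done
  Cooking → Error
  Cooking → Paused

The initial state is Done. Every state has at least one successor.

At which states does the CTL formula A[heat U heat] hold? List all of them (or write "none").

States satisfying heat: {Error}.
States satisfying A[heat U heat]: {Error}.

{Error}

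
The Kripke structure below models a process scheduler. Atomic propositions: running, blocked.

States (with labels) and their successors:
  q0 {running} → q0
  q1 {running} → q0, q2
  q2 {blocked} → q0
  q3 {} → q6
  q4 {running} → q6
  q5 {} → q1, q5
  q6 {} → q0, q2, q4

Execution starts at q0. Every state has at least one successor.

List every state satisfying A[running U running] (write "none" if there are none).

{q0, q1, q4}

States satisfying running: {q0, q1, q4}.
States satisfying A[running U running]: {q0, q1, q4}.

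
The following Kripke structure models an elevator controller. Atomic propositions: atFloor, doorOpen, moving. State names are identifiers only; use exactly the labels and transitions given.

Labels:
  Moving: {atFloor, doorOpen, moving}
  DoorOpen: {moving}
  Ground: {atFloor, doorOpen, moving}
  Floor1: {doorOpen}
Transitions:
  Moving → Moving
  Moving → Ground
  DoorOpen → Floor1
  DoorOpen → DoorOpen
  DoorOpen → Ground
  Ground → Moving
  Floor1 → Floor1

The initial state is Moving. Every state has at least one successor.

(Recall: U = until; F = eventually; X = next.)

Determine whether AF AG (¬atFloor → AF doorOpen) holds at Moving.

Yes

States satisfying AG (¬atFloor → AF doorOpen): {Moving, Ground, Floor1}.
States satisfying AF AG (¬atFloor → AF doorOpen): {Moving, Ground, Floor1}.
Moving ∈ Sat(AF AG (¬atFloor → AF doorOpen)).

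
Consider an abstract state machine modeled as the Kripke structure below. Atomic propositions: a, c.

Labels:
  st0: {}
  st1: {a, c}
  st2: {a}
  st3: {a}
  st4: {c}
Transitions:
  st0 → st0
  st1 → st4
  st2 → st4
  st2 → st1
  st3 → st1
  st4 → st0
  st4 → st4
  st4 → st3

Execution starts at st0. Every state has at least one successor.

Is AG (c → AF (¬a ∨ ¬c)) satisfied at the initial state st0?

States satisfying c → AF (¬a ∨ ¬c): {st0, st1, st2, st3, st4}.
States satisfying AG (c → AF (¬a ∨ ¬c)): {st0, st1, st2, st3, st4}.
Every state reachable from st0 satisfies c → AF (¬a ∨ ¬c).
st0 ∈ Sat(AG (c → AF (¬a ∨ ¬c))).

Yes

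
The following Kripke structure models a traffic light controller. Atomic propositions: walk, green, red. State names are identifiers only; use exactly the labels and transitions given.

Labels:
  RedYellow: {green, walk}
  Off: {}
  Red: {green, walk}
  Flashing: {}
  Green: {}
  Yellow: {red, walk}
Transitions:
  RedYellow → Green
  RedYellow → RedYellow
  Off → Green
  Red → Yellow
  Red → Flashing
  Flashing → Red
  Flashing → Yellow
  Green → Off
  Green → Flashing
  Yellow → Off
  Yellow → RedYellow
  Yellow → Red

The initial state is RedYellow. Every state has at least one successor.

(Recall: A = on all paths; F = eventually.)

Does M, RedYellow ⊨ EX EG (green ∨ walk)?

States satisfying EG (green ∨ walk): {RedYellow, Red, Yellow}.
States satisfying EX EG (green ∨ walk): {RedYellow, Red, Flashing, Yellow}.
RedYellow ∈ Sat(EX EG (green ∨ walk)).

Yes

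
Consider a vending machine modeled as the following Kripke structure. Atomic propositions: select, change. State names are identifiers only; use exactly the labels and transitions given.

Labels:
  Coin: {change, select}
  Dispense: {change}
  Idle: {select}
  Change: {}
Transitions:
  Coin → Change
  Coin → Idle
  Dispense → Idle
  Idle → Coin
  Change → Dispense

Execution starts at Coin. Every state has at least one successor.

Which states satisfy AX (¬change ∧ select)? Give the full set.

States satisfying ¬change ∧ select: {Idle}.
States satisfying AX (¬change ∧ select): {Dispense}.

{Dispense}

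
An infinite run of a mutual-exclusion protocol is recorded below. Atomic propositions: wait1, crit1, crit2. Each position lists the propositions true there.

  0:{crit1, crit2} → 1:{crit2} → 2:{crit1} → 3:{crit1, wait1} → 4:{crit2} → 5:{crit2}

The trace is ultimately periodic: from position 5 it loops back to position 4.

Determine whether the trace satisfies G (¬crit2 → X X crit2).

Holds

¬crit2 → X X crit2 holds at every position 0..5, and those are all positions ever visited, so G (¬crit2 → X X crit2) holds.
Positions where ¬crit2 holds: 2, 3.
Check X X crit2 at each: 2→ok, 3→ok.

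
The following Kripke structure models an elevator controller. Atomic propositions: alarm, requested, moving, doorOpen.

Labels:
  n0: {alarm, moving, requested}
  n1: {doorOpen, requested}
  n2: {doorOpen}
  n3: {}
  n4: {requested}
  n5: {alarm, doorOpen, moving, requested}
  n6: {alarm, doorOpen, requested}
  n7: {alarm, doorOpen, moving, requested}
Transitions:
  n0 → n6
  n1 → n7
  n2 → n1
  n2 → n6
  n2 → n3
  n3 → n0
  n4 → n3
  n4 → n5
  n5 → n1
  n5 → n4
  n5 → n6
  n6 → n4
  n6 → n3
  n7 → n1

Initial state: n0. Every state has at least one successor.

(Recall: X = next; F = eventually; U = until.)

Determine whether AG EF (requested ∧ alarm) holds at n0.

Satisfied

States satisfying EF (requested ∧ alarm): {n0, n1, n2, n3, n4, n5, n6, n7}.
States satisfying AG EF (requested ∧ alarm): {n0, n1, n2, n3, n4, n5, n6, n7}.
Every state reachable from n0 satisfies EF (requested ∧ alarm).
n0 ∈ Sat(AG EF (requested ∧ alarm)).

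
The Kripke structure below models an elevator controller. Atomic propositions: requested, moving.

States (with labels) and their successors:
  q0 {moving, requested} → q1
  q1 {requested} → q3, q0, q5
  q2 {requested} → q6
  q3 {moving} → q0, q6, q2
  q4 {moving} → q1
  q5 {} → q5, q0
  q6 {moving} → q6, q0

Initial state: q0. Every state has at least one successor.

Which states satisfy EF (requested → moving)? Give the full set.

{q0, q1, q2, q3, q4, q5, q6}

States satisfying requested → moving: {q0, q3, q4, q5, q6}.
States satisfying EF (requested → moving): {q0, q1, q2, q3, q4, q5, q6}.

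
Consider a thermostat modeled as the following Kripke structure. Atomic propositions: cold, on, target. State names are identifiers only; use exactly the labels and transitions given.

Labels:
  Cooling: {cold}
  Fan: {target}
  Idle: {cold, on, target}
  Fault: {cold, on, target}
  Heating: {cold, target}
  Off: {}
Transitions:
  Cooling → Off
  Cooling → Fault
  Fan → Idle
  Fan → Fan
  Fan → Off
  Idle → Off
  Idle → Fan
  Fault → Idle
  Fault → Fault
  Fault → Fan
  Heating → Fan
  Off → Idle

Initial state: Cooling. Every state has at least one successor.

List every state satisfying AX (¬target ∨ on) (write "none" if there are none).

{Cooling, Off}

States satisfying ¬target ∨ on: {Cooling, Idle, Fault, Off}.
States satisfying AX (¬target ∨ on): {Cooling, Off}.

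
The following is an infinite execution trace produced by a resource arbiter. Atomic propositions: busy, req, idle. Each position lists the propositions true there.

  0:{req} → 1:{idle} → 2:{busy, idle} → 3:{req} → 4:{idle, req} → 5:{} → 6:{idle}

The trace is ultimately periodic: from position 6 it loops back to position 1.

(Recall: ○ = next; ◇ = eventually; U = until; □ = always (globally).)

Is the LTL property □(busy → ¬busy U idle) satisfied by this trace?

Satisfied

busy → ¬busy U idle holds at every position 0..6, and those are all positions ever visited, so □(busy → ¬busy U idle) holds.
Positions where busy holds: 2.
Check ¬busy U idle at each: 2→ok.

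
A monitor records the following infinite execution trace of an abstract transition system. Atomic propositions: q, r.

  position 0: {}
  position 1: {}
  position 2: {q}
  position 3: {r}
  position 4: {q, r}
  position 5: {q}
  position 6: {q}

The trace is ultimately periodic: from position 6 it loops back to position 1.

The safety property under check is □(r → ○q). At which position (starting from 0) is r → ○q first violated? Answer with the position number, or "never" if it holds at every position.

never

r → ○q holds at every position 0..6, and those are all the positions the trace ever visits, so the invariant □(r → ○q) is never violated.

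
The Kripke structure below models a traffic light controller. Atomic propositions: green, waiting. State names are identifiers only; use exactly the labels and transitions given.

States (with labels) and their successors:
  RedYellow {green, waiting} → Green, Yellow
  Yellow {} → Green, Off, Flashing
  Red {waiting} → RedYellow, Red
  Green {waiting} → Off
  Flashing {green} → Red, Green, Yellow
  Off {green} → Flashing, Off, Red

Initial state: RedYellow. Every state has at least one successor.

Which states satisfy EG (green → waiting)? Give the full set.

{Red}

States satisfying green → waiting: {RedYellow, Yellow, Red, Green}.
States satisfying EG (green → waiting): {Red}.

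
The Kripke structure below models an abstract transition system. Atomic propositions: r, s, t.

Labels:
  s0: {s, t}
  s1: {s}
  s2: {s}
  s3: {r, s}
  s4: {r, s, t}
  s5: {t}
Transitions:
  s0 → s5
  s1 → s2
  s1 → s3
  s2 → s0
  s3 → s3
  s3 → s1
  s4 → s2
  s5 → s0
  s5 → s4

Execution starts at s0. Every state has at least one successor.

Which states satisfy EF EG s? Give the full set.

States satisfying EG s: {s1, s3}.
States satisfying EF EG s: {s1, s3}.

{s1, s3}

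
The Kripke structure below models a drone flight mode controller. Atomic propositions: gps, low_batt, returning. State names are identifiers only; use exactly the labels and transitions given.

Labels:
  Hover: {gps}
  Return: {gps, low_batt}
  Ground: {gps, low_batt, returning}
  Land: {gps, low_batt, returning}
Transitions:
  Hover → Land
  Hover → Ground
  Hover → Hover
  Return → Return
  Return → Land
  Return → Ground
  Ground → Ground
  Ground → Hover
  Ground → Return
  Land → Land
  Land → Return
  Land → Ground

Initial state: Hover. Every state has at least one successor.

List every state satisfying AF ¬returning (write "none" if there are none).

States satisfying ¬returning: {Hover, Return}.
States satisfying AF ¬returning: {Hover, Return}.

{Hover, Return}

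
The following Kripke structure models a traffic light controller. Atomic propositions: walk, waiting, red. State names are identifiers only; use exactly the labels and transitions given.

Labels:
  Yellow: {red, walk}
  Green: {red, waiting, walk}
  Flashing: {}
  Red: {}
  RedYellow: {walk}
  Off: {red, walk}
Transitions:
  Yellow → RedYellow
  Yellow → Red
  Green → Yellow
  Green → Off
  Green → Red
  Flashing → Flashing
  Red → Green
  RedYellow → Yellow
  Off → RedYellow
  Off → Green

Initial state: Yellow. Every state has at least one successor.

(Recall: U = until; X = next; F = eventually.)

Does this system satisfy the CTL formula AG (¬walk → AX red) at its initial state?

States satisfying ¬walk → AX red: {Yellow, Green, Red, RedYellow, Off}.
States satisfying AG (¬walk → AX red): {Yellow, Green, Red, RedYellow, Off}.
Every state reachable from Yellow satisfies ¬walk → AX red.
Yellow ∈ Sat(AG (¬walk → AX red)).

Holds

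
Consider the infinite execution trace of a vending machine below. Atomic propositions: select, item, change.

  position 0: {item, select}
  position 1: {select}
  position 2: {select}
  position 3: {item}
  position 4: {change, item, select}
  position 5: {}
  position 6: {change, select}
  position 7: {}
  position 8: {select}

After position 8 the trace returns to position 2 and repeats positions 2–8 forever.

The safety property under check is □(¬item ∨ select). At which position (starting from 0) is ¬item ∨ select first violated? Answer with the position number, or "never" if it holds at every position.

3

Check ¬item ∨ select at each position in order: 0 ✓, 1 ✓, 2 ✓.
At position 3 the labels are {item}, so ¬item ∨ select is false there. This is the first violation.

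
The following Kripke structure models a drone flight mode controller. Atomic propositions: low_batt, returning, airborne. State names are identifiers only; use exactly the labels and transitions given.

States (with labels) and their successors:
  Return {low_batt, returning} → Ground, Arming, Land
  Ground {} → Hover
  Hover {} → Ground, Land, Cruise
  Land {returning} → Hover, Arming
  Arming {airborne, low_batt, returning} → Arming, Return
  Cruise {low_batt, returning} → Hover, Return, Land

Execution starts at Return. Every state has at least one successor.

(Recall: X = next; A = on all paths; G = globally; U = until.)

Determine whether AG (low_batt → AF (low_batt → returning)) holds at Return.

States satisfying low_batt → AF (low_batt → returning): {Return, Ground, Hover, Land, Arming, Cruise}.
States satisfying AG (low_batt → AF (low_batt → returning)): {Return, Ground, Hover, Land, Arming, Cruise}.
Every state reachable from Return satisfies low_batt → AF (low_batt → returning).
Return ∈ Sat(AG (low_batt → AF (low_batt → returning))).

Satisfied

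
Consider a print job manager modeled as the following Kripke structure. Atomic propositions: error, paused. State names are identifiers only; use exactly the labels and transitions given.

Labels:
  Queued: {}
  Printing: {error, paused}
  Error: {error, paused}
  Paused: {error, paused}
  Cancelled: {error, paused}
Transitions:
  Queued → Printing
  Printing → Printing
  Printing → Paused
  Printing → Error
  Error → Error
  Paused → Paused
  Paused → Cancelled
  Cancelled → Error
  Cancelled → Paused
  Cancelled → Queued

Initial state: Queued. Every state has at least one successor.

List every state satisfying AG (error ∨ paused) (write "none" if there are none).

{Error}

States satisfying error ∨ paused: {Printing, Error, Paused, Cancelled}.
States satisfying AG (error ∨ paused): {Error}.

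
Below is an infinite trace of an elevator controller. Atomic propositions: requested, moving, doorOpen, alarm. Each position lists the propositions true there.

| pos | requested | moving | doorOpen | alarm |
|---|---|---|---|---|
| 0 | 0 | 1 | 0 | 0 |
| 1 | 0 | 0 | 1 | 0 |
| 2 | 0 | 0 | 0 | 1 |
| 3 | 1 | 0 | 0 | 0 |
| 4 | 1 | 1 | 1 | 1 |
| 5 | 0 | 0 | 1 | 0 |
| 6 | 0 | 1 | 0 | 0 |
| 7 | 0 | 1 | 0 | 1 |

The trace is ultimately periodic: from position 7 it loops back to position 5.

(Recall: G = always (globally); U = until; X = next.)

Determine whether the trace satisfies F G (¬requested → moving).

Violated

G (¬requested → moving) is false at every position 0..7, so it never becomes true and F G (¬requested → moving) fails.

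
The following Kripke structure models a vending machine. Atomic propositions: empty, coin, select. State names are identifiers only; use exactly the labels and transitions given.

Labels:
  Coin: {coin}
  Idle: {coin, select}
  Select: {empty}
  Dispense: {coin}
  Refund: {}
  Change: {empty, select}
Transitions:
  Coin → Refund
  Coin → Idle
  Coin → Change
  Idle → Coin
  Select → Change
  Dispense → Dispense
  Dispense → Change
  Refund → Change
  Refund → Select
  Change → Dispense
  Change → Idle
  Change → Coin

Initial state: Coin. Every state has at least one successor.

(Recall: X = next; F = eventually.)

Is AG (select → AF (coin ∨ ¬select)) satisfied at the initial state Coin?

Holds

States satisfying select → AF (coin ∨ ¬select): {Coin, Idle, Select, Dispense, Refund, Change}.
States satisfying AG (select → AF (coin ∨ ¬select)): {Coin, Idle, Select, Dispense, Refund, Change}.
Every state reachable from Coin satisfies select → AF (coin ∨ ¬select).
Coin ∈ Sat(AG (select → AF (coin ∨ ¬select))).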